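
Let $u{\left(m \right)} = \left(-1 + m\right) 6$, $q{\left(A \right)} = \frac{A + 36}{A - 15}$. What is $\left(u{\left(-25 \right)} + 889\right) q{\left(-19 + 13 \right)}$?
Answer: $- \frac{7330}{7} \approx -1047.1$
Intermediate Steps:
$q{\left(A \right)} = \frac{36 + A}{-15 + A}$
$u{\left(m \right)} = -6 + 6 m$
$\left(u{\left(-25 \right)} + 889\right) q{\left(-19 + 13 \right)} = \left(\left(-6 + 6 \left(-25\right)\right) + 889\right) \frac{36 + \left(-19 + 13\right)}{-15 + \left(-19 + 13\right)} = \left(\left(-6 - 150\right) + 889\right) \frac{36 - 6}{-15 - 6} = \left(-156 + 889\right) \frac{1}{-21} \cdot 30 = 733 \left(\left(- \frac{1}{21}\right) 30\right) = 733 \left(- \frac{10}{7}\right) = - \frac{7330}{7}$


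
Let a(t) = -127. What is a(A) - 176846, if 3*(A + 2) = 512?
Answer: -176973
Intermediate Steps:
A = 506/3 (A = -2 + (⅓)*512 = -2 + 512/3 = 506/3 ≈ 168.67)
a(A) - 176846 = -127 - 176846 = -176973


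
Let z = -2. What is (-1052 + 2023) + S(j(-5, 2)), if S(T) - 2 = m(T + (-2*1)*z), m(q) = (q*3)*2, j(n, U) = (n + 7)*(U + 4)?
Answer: 1069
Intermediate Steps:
j(n, U) = (4 + U)*(7 + n) (j(n, U) = (7 + n)*(4 + U) = (4 + U)*(7 + n))
m(q) = 6*q (m(q) = (3*q)*2 = 6*q)
S(T) = 26 + 6*T (S(T) = 2 + 6*(T - 2*1*(-2)) = 2 + 6*(T - 2*(-2)) = 2 + 6*(T + 4) = 2 + 6*(4 + T) = 2 + (24 + 6*T) = 26 + 6*T)
(-1052 + 2023) + S(j(-5, 2)) = (-1052 + 2023) + (26 + 6*(28 + 4*(-5) + 7*2 + 2*(-5))) = 971 + (26 + 6*(28 - 20 + 14 - 10)) = 971 + (26 + 6*12) = 971 + (26 + 72) = 971 + 98 = 1069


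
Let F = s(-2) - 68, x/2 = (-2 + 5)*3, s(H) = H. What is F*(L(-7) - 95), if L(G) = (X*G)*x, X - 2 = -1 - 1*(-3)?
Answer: 41930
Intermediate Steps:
X = 4 (X = 2 + (-1 - 1*(-3)) = 2 + (-1 + 3) = 2 + 2 = 4)
x = 18 (x = 2*((-2 + 5)*3) = 2*(3*3) = 2*9 = 18)
L(G) = 72*G (L(G) = (4*G)*18 = 72*G)
F = -70 (F = -2 - 68 = -70)
F*(L(-7) - 95) = -70*(72*(-7) - 95) = -70*(-504 - 95) = -70*(-599) = 41930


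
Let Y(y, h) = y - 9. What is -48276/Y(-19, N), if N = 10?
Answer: 12069/7 ≈ 1724.1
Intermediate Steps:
Y(y, h) = -9 + y
-48276/Y(-19, N) = -48276/(-9 - 19) = -48276/(-28) = -48276*(-1/28) = 12069/7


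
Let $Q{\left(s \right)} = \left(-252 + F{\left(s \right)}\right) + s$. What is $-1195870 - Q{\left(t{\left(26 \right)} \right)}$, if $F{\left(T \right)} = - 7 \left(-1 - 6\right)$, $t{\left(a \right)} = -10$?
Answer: $-1195657$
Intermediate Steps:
$F{\left(T \right)} = 49$ ($F{\left(T \right)} = - 7 \left(-1 - 6\right) = \left(-7\right) \left(-7\right) = 49$)
$Q{\left(s \right)} = -203 + s$ ($Q{\left(s \right)} = \left(-252 + 49\right) + s = -203 + s$)
$-1195870 - Q{\left(t{\left(26 \right)} \right)} = -1195870 - \left(-203 - 10\right) = -1195870 - -213 = -1195870 + 213 = -1195657$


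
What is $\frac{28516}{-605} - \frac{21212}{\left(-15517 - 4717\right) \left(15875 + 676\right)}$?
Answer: $- \frac{4774897036342}{101305112535} \approx -47.134$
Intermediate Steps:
$\frac{28516}{-605} - \frac{21212}{\left(-15517 - 4717\right) \left(15875 + 676\right)} = 28516 \left(- \frac{1}{605}\right) - \frac{21212}{\left(-20234\right) 16551} = - \frac{28516}{605} - \frac{21212}{-334892934} = - \frac{28516}{605} - - \frac{10606}{167446467} = - \frac{28516}{605} + \frac{10606}{167446467} = - \frac{4774897036342}{101305112535}$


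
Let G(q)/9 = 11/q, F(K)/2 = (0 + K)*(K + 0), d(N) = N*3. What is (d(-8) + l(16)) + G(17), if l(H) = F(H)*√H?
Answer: 34507/17 ≈ 2029.8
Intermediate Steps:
d(N) = 3*N
F(K) = 2*K² (F(K) = 2*((0 + K)*(K + 0)) = 2*(K*K) = 2*K²)
G(q) = 99/q (G(q) = 9*(11/q) = 99/q)
l(H) = 2*H^(5/2) (l(H) = (2*H²)*√H = 2*H^(5/2))
(d(-8) + l(16)) + G(17) = (3*(-8) + 2*16^(5/2)) + 99/17 = (-24 + 2*1024) + 99*(1/17) = (-24 + 2048) + 99/17 = 2024 + 99/17 = 34507/17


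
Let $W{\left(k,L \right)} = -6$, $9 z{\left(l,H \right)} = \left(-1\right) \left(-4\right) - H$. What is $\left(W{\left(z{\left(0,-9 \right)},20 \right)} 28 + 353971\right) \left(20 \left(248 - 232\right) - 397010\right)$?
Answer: $-140350112070$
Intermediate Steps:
$z{\left(l,H \right)} = \frac{4}{9} - \frac{H}{9}$ ($z{\left(l,H \right)} = \frac{\left(-1\right) \left(-4\right) - H}{9} = \frac{4 - H}{9} = \frac{4}{9} - \frac{H}{9}$)
$\left(W{\left(z{\left(0,-9 \right)},20 \right)} 28 + 353971\right) \left(20 \left(248 - 232\right) - 397010\right) = \left(\left(-6\right) 28 + 353971\right) \left(20 \left(248 - 232\right) - 397010\right) = \left(-168 + 353971\right) \left(20 \cdot 16 - 397010\right) = 353803 \left(320 - 397010\right) = 353803 \left(-396690\right) = -140350112070$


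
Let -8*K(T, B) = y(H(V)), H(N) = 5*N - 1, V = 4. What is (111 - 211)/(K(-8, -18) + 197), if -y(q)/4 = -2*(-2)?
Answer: -100/199 ≈ -0.50251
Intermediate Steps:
H(N) = -1 + 5*N
y(q) = -16 (y(q) = -(-8)*(-2) = -4*4 = -16)
K(T, B) = 2 (K(T, B) = -⅛*(-16) = 2)
(111 - 211)/(K(-8, -18) + 197) = (111 - 211)/(2 + 197) = -100/199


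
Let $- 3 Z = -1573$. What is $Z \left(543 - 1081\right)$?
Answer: $- \frac{846274}{3} \approx -2.8209 \cdot 10^{5}$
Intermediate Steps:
$Z = \frac{1573}{3}$ ($Z = \left(- \frac{1}{3}\right) \left(-1573\right) = \frac{1573}{3} \approx 524.33$)
$Z \left(543 - 1081\right) = \frac{1573 \left(543 - 1081\right)}{3} = \frac{1573}{3} \left(-538\right) = - \frac{846274}{3}$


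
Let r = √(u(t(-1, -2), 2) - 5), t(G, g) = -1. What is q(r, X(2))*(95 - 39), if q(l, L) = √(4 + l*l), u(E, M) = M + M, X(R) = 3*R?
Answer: 56*√3 ≈ 96.995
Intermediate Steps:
u(E, M) = 2*M
r = I (r = √(2*2 - 5) = √(4 - 5) = √(-1) = I ≈ 1.0*I)
q(l, L) = √(4 + l²)
q(r, X(2))*(95 - 39) = √(4 + I²)*(95 - 39) = √(4 - 1)*56 = √3*56 = 56*√3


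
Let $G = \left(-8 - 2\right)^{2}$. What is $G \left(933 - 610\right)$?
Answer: $32300$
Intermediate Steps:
$G = 100$ ($G = \left(-10\right)^{2} = 100$)
$G \left(933 - 610\right) = 100 \left(933 - 610\right) = 100 \cdot 323 = 32300$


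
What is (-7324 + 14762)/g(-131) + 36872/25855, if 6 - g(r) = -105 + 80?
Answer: 193452522/801505 ≈ 241.36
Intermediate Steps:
g(r) = 31 (g(r) = 6 - (-105 + 80) = 6 - 1*(-25) = 6 + 25 = 31)
(-7324 + 14762)/g(-131) + 36872/25855 = (-7324 + 14762)/31 + 36872/25855 = 7438*(1/31) + 36872*(1/25855) = 7438/31 + 36872/25855 = 193452522/801505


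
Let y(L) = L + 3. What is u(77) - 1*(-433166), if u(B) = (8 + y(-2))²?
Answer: 433247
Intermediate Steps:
y(L) = 3 + L
u(B) = 81 (u(B) = (8 + (3 - 2))² = (8 + 1)² = 9² = 81)
u(77) - 1*(-433166) = 81 - 1*(-433166) = 81 + 433166 = 433247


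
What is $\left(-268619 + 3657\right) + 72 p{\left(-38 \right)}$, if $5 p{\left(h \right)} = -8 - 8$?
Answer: $- \frac{1325962}{5} \approx -2.6519 \cdot 10^{5}$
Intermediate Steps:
$p{\left(h \right)} = - \frac{16}{5}$ ($p{\left(h \right)} = \frac{-8 - 8}{5} = \frac{1}{5} \left(-16\right) = - \frac{16}{5}$)
$\left(-268619 + 3657\right) + 72 p{\left(-38 \right)} = \left(-268619 + 3657\right) + 72 \left(- \frac{16}{5}\right) = -264962 - \frac{1152}{5} = - \frac{1325962}{5}$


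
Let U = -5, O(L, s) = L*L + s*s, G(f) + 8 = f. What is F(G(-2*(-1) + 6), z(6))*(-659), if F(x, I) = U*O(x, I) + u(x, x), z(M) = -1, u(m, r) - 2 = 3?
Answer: 0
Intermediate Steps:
G(f) = -8 + f
u(m, r) = 5 (u(m, r) = 2 + 3 = 5)
O(L, s) = L² + s²
F(x, I) = 5 - 5*I² - 5*x² (F(x, I) = -5*(x² + I²) + 5 = -5*(I² + x²) + 5 = (-5*I² - 5*x²) + 5 = 5 - 5*I² - 5*x²)
F(G(-2*(-1) + 6), z(6))*(-659) = (5 - 5*(-1)² - 5*(-8 + (-2*(-1) + 6))²)*(-659) = (5 - 5*1 - 5*(-8 + (2 + 6))²)*(-659) = (5 - 5 - 5*(-8 + 8)²)*(-659) = (5 - 5 - 5*0²)*(-659) = (5 - 5 - 5*0)*(-659) = (5 - 5 + 0)*(-659) = 0*(-659) = 0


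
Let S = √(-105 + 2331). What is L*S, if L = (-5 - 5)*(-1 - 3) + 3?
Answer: 43*√2226 ≈ 2028.8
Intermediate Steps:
S = √2226 ≈ 47.180
L = 43 (L = -10*(-4) + 3 = 40 + 3 = 43)
L*S = 43*√2226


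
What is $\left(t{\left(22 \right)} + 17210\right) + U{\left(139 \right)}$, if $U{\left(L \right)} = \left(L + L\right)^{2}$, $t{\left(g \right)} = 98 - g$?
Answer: $94570$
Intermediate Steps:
$U{\left(L \right)} = 4 L^{2}$ ($U{\left(L \right)} = \left(2 L\right)^{2} = 4 L^{2}$)
$\left(t{\left(22 \right)} + 17210\right) + U{\left(139 \right)} = \left(\left(98 - 22\right) + 17210\right) + 4 \cdot 139^{2} = \left(\left(98 - 22\right) + 17210\right) + 4 \cdot 19321 = \left(76 + 17210\right) + 77284 = 17286 + 77284 = 94570$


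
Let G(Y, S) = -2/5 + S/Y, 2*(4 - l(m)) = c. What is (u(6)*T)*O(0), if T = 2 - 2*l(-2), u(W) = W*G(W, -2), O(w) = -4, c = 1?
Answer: -88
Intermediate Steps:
l(m) = 7/2 (l(m) = 4 - ½*1 = 4 - ½ = 7/2)
G(Y, S) = -⅖ + S/Y (G(Y, S) = -2*⅕ + S/Y = -⅖ + S/Y)
u(W) = W*(-⅖ - 2/W)
T = -5 (T = 2 - 2*7/2 = 2 - 7 = -5)
(u(6)*T)*O(0) = ((-2 - ⅖*6)*(-5))*(-4) = ((-2 - 12/5)*(-5))*(-4) = -22/5*(-5)*(-4) = 22*(-4) = -88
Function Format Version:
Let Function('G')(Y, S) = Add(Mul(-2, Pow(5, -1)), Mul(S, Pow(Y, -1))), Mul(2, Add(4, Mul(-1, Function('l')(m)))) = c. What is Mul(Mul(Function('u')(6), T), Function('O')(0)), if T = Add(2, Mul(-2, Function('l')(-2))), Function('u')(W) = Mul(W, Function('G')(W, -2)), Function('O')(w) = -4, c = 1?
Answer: -88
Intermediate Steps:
Function('l')(m) = Rational(7, 2) (Function('l')(m) = Add(4, Mul(Rational(-1, 2), 1)) = Add(4, Rational(-1, 2)) = Rational(7, 2))
Function('G')(Y, S) = Add(Rational(-2, 5), Mul(S, Pow(Y, -1))) (Function('G')(Y, S) = Add(Mul(-2, Rational(1, 5)), Mul(S, Pow(Y, -1))) = Add(Rational(-2, 5), Mul(S, Pow(Y, -1))))
Function('u')(W) = Mul(W, Add(Rational(-2, 5), Mul(-2, Pow(W, -1))))
T = -5 (T = Add(2, Mul(-2, Rational(7, 2))) = Add(2, -7) = -5)
Mul(Mul(Function('u')(6), T), Function('O')(0)) = Mul(Mul(Add(-2, Mul(Rational(-2, 5), 6)), -5), -4) = Mul(Mul(Add(-2, Rational(-12, 5)), -5), -4) = Mul(Mul(Rational(-22, 5), -5), -4) = Mul(22, -4) = -88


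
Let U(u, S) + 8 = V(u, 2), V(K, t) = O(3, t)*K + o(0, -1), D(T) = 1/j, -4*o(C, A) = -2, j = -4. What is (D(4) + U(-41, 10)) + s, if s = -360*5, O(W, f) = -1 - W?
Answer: -6575/4 ≈ -1643.8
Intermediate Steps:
o(C, A) = ½ (o(C, A) = -¼*(-2) = ½)
D(T) = -¼ (D(T) = 1/(-4) = -¼)
s = -1800
V(K, t) = ½ - 4*K (V(K, t) = (-1 - 1*3)*K + ½ = (-1 - 3)*K + ½ = -4*K + ½ = ½ - 4*K)
U(u, S) = -15/2 - 4*u (U(u, S) = -8 + (½ - 4*u) = -15/2 - 4*u)
(D(4) + U(-41, 10)) + s = (-¼ + (-15/2 - 4*(-41))) - 1800 = (-¼ + (-15/2 + 164)) - 1800 = (-¼ + 313/2) - 1800 = 625/4 - 1800 = -6575/4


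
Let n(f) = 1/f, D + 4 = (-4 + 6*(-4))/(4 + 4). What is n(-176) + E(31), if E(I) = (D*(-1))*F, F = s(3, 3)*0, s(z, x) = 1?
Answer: -1/176 ≈ -0.0056818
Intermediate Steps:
D = -15/2 (D = -4 + (-4 + 6*(-4))/(4 + 4) = -4 + (-4 - 24)/8 = -4 - 28*⅛ = -4 - 7/2 = -15/2 ≈ -7.5000)
F = 0 (F = 1*0 = 0)
E(I) = 0 (E(I) = -15/2*(-1)*0 = (15/2)*0 = 0)
n(-176) + E(31) = 1/(-176) + 0 = -1/176 + 0 = -1/176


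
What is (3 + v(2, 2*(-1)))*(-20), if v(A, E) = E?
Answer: -20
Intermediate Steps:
(3 + v(2, 2*(-1)))*(-20) = (3 + 2*(-1))*(-20) = (3 - 2)*(-20) = 1*(-20) = -20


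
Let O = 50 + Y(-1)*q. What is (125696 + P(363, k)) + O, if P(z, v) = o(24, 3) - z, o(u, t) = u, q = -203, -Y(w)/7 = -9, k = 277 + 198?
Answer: 112618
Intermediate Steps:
k = 475
Y(w) = 63 (Y(w) = -7*(-9) = 63)
P(z, v) = 24 - z
O = -12739 (O = 50 + 63*(-203) = 50 - 12789 = -12739)
(125696 + P(363, k)) + O = (125696 + (24 - 1*363)) - 12739 = (125696 + (24 - 363)) - 12739 = (125696 - 339) - 12739 = 125357 - 12739 = 112618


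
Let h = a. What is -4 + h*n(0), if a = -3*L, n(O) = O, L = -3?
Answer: -4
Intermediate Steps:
a = 9 (a = -3*(-3) = 9)
h = 9
-4 + h*n(0) = -4 + 9*0 = -4 + 0 = -4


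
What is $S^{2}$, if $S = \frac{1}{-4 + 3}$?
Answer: $1$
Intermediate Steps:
$S = -1$ ($S = \frac{1}{-1} = -1$)
$S^{2} = \left(-1\right)^{2} = 1$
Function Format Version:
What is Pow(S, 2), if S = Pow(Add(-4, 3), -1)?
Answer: 1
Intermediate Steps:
S = -1 (S = Pow(-1, -1) = -1)
Pow(S, 2) = Pow(-1, 2) = 1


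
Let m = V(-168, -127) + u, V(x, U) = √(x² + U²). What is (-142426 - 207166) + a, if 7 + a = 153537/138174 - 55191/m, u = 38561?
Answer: -3990322764986778657/11413988916224 + 18397*√44353/495635456 ≈ -3.4960e+5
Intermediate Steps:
V(x, U) = √(U² + x²)
m = 38561 + √44353 (m = √((-127)² + (-168)²) + 38561 = √(16129 + 28224) + 38561 = √44353 + 38561 = 38561 + √44353 ≈ 38772.)
a = -271227/46058 - 55191/(38561 + √44353) (a = -7 + (153537/138174 - 55191/(38561 + √44353)) = -7 + (153537*(1/138174) - 55191/(38561 + √44353)) = -7 + (51179/46058 - 55191/(38561 + √44353)) = -271227/46058 - 55191/(38561 + √44353) ≈ -7.3123)
(-142426 - 207166) + a = (-142426 - 207166) + (-83551786198049/11413988916224 + 18397*√44353/495635456) = -349592 + (-83551786198049/11413988916224 + 18397*√44353/495635456) = -3990322764986778657/11413988916224 + 18397*√44353/495635456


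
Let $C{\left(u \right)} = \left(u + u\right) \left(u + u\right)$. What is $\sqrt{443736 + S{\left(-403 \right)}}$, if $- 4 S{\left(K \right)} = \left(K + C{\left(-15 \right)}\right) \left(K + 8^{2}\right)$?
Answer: $\frac{\sqrt{1943427}}{2} \approx 697.03$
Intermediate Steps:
$C{\left(u \right)} = 4 u^{2}$ ($C{\left(u \right)} = 2 u 2 u = 4 u^{2}$)
$S{\left(K \right)} = - \frac{\left(64 + K\right) \left(900 + K\right)}{4}$ ($S{\left(K \right)} = - \frac{\left(K + 4 \left(-15\right)^{2}\right) \left(K + 8^{2}\right)}{4} = - \frac{\left(K + 4 \cdot 225\right) \left(K + 64\right)}{4} = - \frac{\left(K + 900\right) \left(64 + K\right)}{4} = - \frac{\left(900 + K\right) \left(64 + K\right)}{4} = - \frac{\left(64 + K\right) \left(900 + K\right)}{4}$)
$\sqrt{443736 + S{\left(-403 \right)}} = \sqrt{443736 - \left(-82723 + \frac{162409}{4}\right)} = \sqrt{443736 - - \frac{168483}{4}} = \sqrt{443736 + \frac{168483}{4}} = \sqrt{\frac{1943427}{4}} = \frac{\sqrt{1943427}}{2}$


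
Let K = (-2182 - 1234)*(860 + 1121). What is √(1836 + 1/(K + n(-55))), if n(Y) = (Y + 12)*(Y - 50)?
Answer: √83964873264183415/6762581 ≈ 42.849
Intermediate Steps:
n(Y) = (-50 + Y)*(12 + Y) (n(Y) = (12 + Y)*(-50 + Y) = (-50 + Y)*(12 + Y))
K = -6767096 (K = -3416*1981 = -6767096)
√(1836 + 1/(K + n(-55))) = √(1836 + 1/(-6767096 + (-600 + (-55)² - 38*(-55)))) = √(1836 + 1/(-6767096 + (-600 + 3025 + 2090))) = √(1836 + 1/(-6767096 + 4515)) = √(1836 + 1/(-6762581)) = √(1836 - 1/6762581) = √(12416098715/6762581) = √83964873264183415/6762581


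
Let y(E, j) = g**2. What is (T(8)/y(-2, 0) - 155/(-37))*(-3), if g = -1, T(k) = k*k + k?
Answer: -8457/37 ≈ -228.57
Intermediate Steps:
T(k) = k + k**2 (T(k) = k**2 + k = k + k**2)
y(E, j) = 1 (y(E, j) = (-1)**2 = 1)
(T(8)/y(-2, 0) - 155/(-37))*(-3) = ((8*(1 + 8))/1 - 155/(-37))*(-3) = ((8*9)*1 - 155*(-1/37))*(-3) = (72*1 + 155/37)*(-3) = (72 + 155/37)*(-3) = (2819/37)*(-3) = -8457/37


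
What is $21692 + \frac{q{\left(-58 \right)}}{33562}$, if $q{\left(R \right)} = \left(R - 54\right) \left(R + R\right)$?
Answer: $\frac{364019948}{16781} \approx 21692.0$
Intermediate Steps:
$q{\left(R \right)} = 2 R \left(-54 + R\right)$ ($q{\left(R \right)} = \left(-54 + R\right) 2 R = 2 R \left(-54 + R\right)$)
$21692 + \frac{q{\left(-58 \right)}}{33562} = 21692 + \frac{2 \left(-58\right) \left(-54 - 58\right)}{33562} = 21692 + 2 \left(-58\right) \left(-112\right) \frac{1}{33562} = 21692 + 12992 \cdot \frac{1}{33562} = 21692 + \frac{6496}{16781} = \frac{364019948}{16781}$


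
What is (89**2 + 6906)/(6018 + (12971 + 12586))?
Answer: 14827/31575 ≈ 0.46958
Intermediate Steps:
(89**2 + 6906)/(6018 + (12971 + 12586)) = (7921 + 6906)/(6018 + 25557) = 14827/31575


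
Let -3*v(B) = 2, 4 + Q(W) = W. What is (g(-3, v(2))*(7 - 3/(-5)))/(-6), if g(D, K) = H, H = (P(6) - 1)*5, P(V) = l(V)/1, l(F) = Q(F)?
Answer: -19/3 ≈ -6.3333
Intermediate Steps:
Q(W) = -4 + W
v(B) = -⅔ (v(B) = -⅓*2 = -⅔)
l(F) = -4 + F
P(V) = -4 + V (P(V) = (-4 + V)/1 = (-4 + V)*1 = -4 + V)
H = 5 (H = ((-4 + 6) - 1)*5 = (2 - 1)*5 = 1*5 = 5)
g(D, K) = 5
(g(-3, v(2))*(7 - 3/(-5)))/(-6) = (5*(7 - 3/(-5)))/(-6) = (5*(7 - 3*(-⅕)))*(-⅙) = (5*(7 + ⅗))*(-⅙) = (5*(38/5))*(-⅙) = 38*(-⅙) = -19/3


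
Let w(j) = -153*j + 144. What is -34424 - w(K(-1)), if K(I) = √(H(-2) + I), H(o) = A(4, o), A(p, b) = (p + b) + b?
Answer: -34568 + 153*I ≈ -34568.0 + 153.0*I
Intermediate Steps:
A(p, b) = p + 2*b (A(p, b) = (b + p) + b = p + 2*b)
H(o) = 4 + 2*o
K(I) = √I (K(I) = √((4 + 2*(-2)) + I) = √((4 - 4) + I) = √(0 + I) = √I)
w(j) = 144 - 153*j
-34424 - w(K(-1)) = -34424 - (144 - 153*I) = -34424 + (-144 + 153*I) = -34568 + 153*I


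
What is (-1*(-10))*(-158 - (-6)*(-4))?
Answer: -1820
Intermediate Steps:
(-1*(-10))*(-158 - (-6)*(-4)) = 10*(-158 - 3*8) = 10*(-158 - 24) = 10*(-182) = -1820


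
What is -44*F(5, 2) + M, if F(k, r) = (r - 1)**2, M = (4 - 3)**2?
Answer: -43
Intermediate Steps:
M = 1 (M = 1**2 = 1)
F(k, r) = (-1 + r)**2
-44*F(5, 2) + M = -44*(-1 + 2)**2 + 1 = -44*1**2 + 1 = -44*1 + 1 = -44 + 1 = -43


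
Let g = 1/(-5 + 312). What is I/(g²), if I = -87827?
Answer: -8277606923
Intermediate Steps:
g = 1/307 ≈ 0.0032573
I/(g²) = -87827/((1/307)²) = -87827/1/94249 = -87827*94249 = -8277606923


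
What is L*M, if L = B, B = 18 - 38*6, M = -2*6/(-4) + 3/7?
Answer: -720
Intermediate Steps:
M = 24/7 (M = -12*(-1/4) + 3*(1/7) = 3 + 3/7 = 24/7 ≈ 3.4286)
B = -210 (B = 18 - 228 = -210)
L = -210
L*M = -210*24/7 = -720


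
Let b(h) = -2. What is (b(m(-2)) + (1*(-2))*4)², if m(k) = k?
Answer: 100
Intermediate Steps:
(b(m(-2)) + (1*(-2))*4)² = (-2 + (1*(-2))*4)² = (-2 - 2*4)² = (-2 - 8)² = (-10)² = 100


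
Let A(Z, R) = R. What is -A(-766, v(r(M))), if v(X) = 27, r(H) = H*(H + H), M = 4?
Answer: -27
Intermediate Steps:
r(H) = 2*H² (r(H) = H*(2*H) = 2*H²)
-A(-766, v(r(M))) = -1*27 = -27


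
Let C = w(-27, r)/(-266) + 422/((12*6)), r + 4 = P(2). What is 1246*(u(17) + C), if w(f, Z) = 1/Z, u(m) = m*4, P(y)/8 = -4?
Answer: 20983085/228 ≈ 92031.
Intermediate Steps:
P(y) = -32 (P(y) = 8*(-4) = -32)
u(m) = 4*m
r = -36 (r = -4 - 32 = -36)
C = 18709/3192 (C = 1/(-36*(-266)) + 422/((12*6)) = -1/36*(-1/266) + 422/72 = 1/9576 + 422*(1/72) = 1/9576 + 211/36 = 18709/3192 ≈ 5.8612)
1246*(u(17) + C) = 1246*(4*17 + 18709/3192) = 1246*(68 + 18709/3192) = 1246*(235765/3192) = 20983085/228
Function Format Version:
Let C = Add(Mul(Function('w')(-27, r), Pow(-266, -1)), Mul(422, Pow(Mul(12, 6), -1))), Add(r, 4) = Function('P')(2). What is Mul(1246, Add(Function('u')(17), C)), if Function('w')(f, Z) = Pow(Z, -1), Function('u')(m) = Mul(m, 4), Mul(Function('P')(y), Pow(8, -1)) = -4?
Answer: Rational(20983085, 228) ≈ 92031.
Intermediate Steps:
Function('P')(y) = -32 (Function('P')(y) = Mul(8, -4) = -32)
Function('u')(m) = Mul(4, m)
r = -36 (r = Add(-4, -32) = -36)
C = Rational(18709, 3192) (C = Add(Mul(Pow(-36, -1), Pow(-266, -1)), Mul(422, Pow(Mul(12, 6), -1))) = Add(Mul(Rational(-1, 36), Rational(-1, 266)), Mul(422, Pow(72, -1))) = Add(Rational(1, 9576), Mul(422, Rational(1, 72))) = Add(Rational(1, 9576), Rational(211, 36)) = Rational(18709, 3192) ≈ 5.8612)
Mul(1246, Add(Function('u')(17), C)) = Mul(1246, Add(Mul(4, 17), Rational(18709, 3192))) = Mul(1246, Add(68, Rational(18709, 3192))) = Mul(1246, Rational(235765, 3192)) = Rational(20983085, 228)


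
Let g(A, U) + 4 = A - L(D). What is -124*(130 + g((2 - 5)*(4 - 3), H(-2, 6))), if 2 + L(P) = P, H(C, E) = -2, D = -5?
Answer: -16120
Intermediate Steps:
L(P) = -2 + P
g(A, U) = 3 + A (g(A, U) = -4 + (A - (-2 - 5)) = -4 + (A - 1*(-7)) = -4 + (A + 7) = -4 + (7 + A) = 3 + A)
-124*(130 + g((2 - 5)*(4 - 3), H(-2, 6))) = -124*(130 + (3 + (2 - 5)*(4 - 3))) = -124*(130 + (3 - 3*1)) = -124*(130 + (3 - 3)) = -124*(130 + 0) = -124*130 = -16120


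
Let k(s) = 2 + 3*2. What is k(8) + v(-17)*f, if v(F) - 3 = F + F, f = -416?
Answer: 12904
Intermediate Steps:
k(s) = 8 (k(s) = 2 + 6 = 8)
v(F) = 3 + 2*F (v(F) = 3 + (F + F) = 3 + 2*F)
k(8) + v(-17)*f = 8 + (3 + 2*(-17))*(-416) = 8 + (3 - 34)*(-416) = 8 - 31*(-416) = 8 + 12896 = 12904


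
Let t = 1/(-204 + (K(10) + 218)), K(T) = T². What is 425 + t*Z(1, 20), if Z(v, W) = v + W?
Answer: 16157/38 ≈ 425.18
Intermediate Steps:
t = 1/114 (t = 1/(-204 + (10² + 218)) = 1/(-204 + (100 + 218)) = 1/(-204 + 318) = 1/114 ≈ 0.0087719)
Z(v, W) = W + v
425 + t*Z(1, 20) = 425 + (20 + 1)/114 = 425 + (1/114)*21 = 425 + 7/38 = 16157/38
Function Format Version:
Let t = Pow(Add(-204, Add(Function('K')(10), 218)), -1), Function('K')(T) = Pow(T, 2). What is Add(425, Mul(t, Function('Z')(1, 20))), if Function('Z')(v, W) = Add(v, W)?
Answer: Rational(16157, 38) ≈ 425.18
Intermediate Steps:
t = Rational(1, 114) (t = Pow(Add(-204, Add(Pow(10, 2), 218)), -1) = Pow(Add(-204, Add(100, 218)), -1) = Pow(Add(-204, 318), -1) = Pow(114, -1) = Rational(1, 114) ≈ 0.0087719)
Function('Z')(v, W) = Add(W, v)
Add(425, Mul(t, Function('Z')(1, 20))) = Add(425, Mul(Rational(1, 114), Add(20, 1))) = Add(425, Mul(Rational(1, 114), 21)) = Add(425, Rational(7, 38)) = Rational(16157, 38)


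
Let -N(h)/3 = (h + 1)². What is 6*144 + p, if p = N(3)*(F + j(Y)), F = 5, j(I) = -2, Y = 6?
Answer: 720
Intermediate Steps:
N(h) = -3*(1 + h)² (N(h) = -3*(h + 1)² = -3*(1 + h)²)
p = -144 (p = (-3*(1 + 3)²)*(5 - 2) = -3*4²*3 = -3*16*3 = -48*3 = -144)
6*144 + p = 6*144 - 144 = 864 - 144 = 720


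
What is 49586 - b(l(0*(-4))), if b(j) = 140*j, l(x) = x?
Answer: 49586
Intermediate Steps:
49586 - b(l(0*(-4))) = 49586 - 140*0*(-4) = 49586 - 140*0 = 49586 - 1*0 = 49586 + 0 = 49586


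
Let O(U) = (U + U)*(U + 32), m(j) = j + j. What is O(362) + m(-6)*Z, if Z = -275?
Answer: 288556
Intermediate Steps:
m(j) = 2*j
O(U) = 2*U*(32 + U) (O(U) = (2*U)*(32 + U) = 2*U*(32 + U))
O(362) + m(-6)*Z = 2*362*(32 + 362) + (2*(-6))*(-275) = 2*362*394 - 12*(-275) = 285256 + 3300 = 288556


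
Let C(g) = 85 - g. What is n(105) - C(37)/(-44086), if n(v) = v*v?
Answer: 243024099/22043 ≈ 11025.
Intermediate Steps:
n(v) = v**2
n(105) - C(37)/(-44086) = 105**2 - (85 - 1*37)/(-44086) = 11025 - (85 - 37)*(-1)/44086 = 11025 - 48*(-1)/44086 = 11025 - 1*(-24/22043) = 11025 + 24/22043 = 243024099/22043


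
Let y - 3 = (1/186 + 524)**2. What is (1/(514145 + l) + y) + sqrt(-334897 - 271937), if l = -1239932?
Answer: 766070598834515/2789925228 + 3*I*sqrt(67426) ≈ 2.7458e+5 + 779.0*I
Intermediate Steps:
y = 9499530013/34596 (y = 3 + (1/186 + 524)**2 = 3 + (97465/186)**2 = 3 + 9499426225/34596 = 9499530013/34596 ≈ 2.7458e+5)
(1/(514145 + l) + y) + sqrt(-334897 - 271937) = (1/(514145 - 1239932) + 9499530013/34596) + sqrt(-334897 - 271937) = (1/(-725787) + 9499530013/34596) + sqrt(-606834) = (-1/725787 + 9499530013/34596) + 3*I*sqrt(67426) = 766070598834515/2789925228 + 3*I*sqrt(67426)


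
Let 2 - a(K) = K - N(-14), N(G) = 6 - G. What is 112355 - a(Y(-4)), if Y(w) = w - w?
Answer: 112333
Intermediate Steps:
Y(w) = 0
a(K) = 22 - K (a(K) = 2 - (K - (6 - 1*(-14))) = 2 - (K - (6 + 14)) = 2 - (K - 1*20) = 2 - (K - 20) = 2 - (-20 + K) = 2 + (20 - K) = 22 - K)
112355 - a(Y(-4)) = 112355 - (22 - 1*0) = 112355 - (22 + 0) = 112355 - 1*22 = 112355 - 22 = 112333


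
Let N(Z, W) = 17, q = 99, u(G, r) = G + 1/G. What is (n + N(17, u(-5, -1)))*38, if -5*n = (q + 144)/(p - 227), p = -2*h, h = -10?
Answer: 75316/115 ≈ 654.92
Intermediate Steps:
p = 20 (p = -2*(-10) = 20)
n = 27/115 (n = -(99 + 144)/(5*(20 - 227)) = -243/(5*(-207)) = -243*(-1)/(5*207) = -⅕*(-27/23) = 27/115 ≈ 0.23478)
(n + N(17, u(-5, -1)))*38 = (27/115 + 17)*38 = (1982/115)*38 = 75316/115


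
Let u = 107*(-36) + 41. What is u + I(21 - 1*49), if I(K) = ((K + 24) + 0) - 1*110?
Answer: -3925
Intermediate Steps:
I(K) = -86 + K (I(K) = ((24 + K) + 0) - 110 = (24 + K) - 110 = -86 + K)
u = -3811 (u = -3852 + 41 = -3811)
u + I(21 - 1*49) = -3811 + (-86 + (21 - 1*49)) = -3811 + (-86 + (21 - 49)) = -3811 + (-86 - 28) = -3811 - 114 = -3925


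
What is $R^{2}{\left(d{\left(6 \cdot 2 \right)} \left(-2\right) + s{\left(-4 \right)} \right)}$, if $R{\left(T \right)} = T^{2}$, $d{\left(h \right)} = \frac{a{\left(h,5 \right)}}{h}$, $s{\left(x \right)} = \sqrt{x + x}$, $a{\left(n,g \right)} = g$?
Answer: $\frac{40369}{1296} + \frac{1315 i \sqrt{2}}{27} \approx 31.149 + 68.877 i$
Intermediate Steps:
$s{\left(x \right)} = \sqrt{2} \sqrt{x}$ ($s{\left(x \right)} = \sqrt{2 x} = \sqrt{2} \sqrt{x}$)
$d{\left(h \right)} = \frac{5}{h}$
$R^{2}{\left(d{\left(6 \cdot 2 \right)} \left(-2\right) + s{\left(-4 \right)} \right)} = \left(\left(\frac{5}{6 \cdot 2} \left(-2\right) + \sqrt{2} \sqrt{-4}\right)^{2}\right)^{2} = \left(\left(\frac{5}{12} \left(-2\right) + \sqrt{2} \cdot 2 i\right)^{2}\right)^{2} = \left(\left(5 \cdot \frac{1}{12} \left(-2\right) + 2 i \sqrt{2}\right)^{2}\right)^{2} = \left(\left(\frac{5}{12} \left(-2\right) + 2 i \sqrt{2}\right)^{2}\right)^{2} = \left(\left(- \frac{5}{6} + 2 i \sqrt{2}\right)^{2}\right)^{2} = \left(- \frac{5}{6} + 2 i \sqrt{2}\right)^{4}$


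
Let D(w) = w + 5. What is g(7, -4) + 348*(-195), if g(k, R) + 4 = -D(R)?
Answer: -67865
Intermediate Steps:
D(w) = 5 + w
g(k, R) = -9 - R (g(k, R) = -4 - (5 + R) = -4 + (-5 - R) = -9 - R)
g(7, -4) + 348*(-195) = (-9 - 1*(-4)) + 348*(-195) = (-9 + 4) - 67860 = -5 - 67860 = -67865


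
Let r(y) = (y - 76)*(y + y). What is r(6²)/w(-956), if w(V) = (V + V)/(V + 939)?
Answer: -6120/239 ≈ -25.607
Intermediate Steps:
w(V) = 2*V/(939 + V) (w(V) = (2*V)/(939 + V) = 2*V/(939 + V))
r(y) = 2*y*(-76 + y) (r(y) = (-76 + y)*(2*y) = 2*y*(-76 + y))
r(6²)/w(-956) = (2*6²*(-76 + 6²))/((2*(-956)/(939 - 956))) = (2*36*(-76 + 36))/((2*(-956)/(-17))) = (2*36*(-40))/((2*(-956)*(-1/17))) = -2880/1912/17 = -2880*17/1912 = -6120/239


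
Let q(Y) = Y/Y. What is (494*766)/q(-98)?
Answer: 378404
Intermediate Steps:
q(Y) = 1
(494*766)/q(-98) = (494*766)/1 = 378404*1 = 378404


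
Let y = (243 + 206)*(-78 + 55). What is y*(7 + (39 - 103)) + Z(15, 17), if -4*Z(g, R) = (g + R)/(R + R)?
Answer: 10006859/17 ≈ 5.8864e+5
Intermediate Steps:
y = -10327 (y = 449*(-23) = -10327)
Z(g, R) = -(R + g)/(8*R) (Z(g, R) = -(g + R)/(4*(R + R)) = -(R + g)/(4*(2*R)) = -(R + g)*1/(2*R)/4 = -(R + g)/(8*R))
y*(7 + (39 - 103)) + Z(15, 17) = -10327*(7 + (39 - 103)) + (⅛)*(-1*17 - 1*15)/17 = -10327*(7 - 64) + (⅛)*(1/17)*(-17 - 15) = -10327*(-57) + (⅛)*(1/17)*(-32) = 588639 - 4/17 = 10006859/17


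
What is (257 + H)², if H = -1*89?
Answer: 28224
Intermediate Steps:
H = -89
(257 + H)² = (257 - 89)² = 168² = 28224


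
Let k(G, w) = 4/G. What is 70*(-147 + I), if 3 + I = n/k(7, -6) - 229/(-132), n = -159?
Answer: -985250/33 ≈ -29856.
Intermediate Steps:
I = -9224/33 (I = -3 + (-159/(4/7) - 229/(-132)) = -3 + (-159/(4*(⅐)) - 229*(-1/132)) = -3 + (-159/4/7 + 229/132) = -3 + (-159*7/4 + 229/132) = -3 + (-1113/4 + 229/132) = -3 - 9125/33 = -9224/33 ≈ -279.52)
70*(-147 + I) = 70*(-147 - 9224/33) = 70*(-14075/33) = -985250/33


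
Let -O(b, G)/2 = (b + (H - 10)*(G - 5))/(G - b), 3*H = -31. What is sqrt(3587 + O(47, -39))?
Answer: 2*sqrt(15013923)/129 ≈ 60.074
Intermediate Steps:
H = -31/3 (H = (1/3)*(-31) = -31/3 ≈ -10.333)
O(b, G) = -2*(305/3 + b - 61*G/3)/(G - b) (O(b, G) = -2*(b + (-31/3 - 10)*(G - 5))/(G - b) = -2*(b - 61*(-5 + G)/3)/(G - b) = -2*(b + (305/3 - 61*G/3))/(G - b) = -2*(305/3 + b - 61*G/3)/(G - b))
sqrt(3587 + O(47, -39)) = sqrt(3587 + 2*(-305 - 3*47 + 61*(-39))/(3*(-39 - 1*47))) = sqrt(3587 + 2*(-305 - 141 - 2379)/(3*(-39 - 47))) = sqrt(3587 + (2/3)*(-2825)/(-86)) = sqrt(3587 + (2/3)*(-1/86)*(-2825)) = sqrt(3587 + 2825/129) = sqrt(465548/129) = 2*sqrt(15013923)/129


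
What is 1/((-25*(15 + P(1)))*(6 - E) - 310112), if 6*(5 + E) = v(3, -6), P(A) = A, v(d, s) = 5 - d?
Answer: -3/943136 ≈ -3.1809e-6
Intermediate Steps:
E = -14/3 (E = -5 + (5 - 1*3)/6 = -5 + (5 - 3)/6 = -5 + (⅙)*2 = -5 + ⅓ = -14/3 ≈ -4.6667)
1/((-25*(15 + P(1)))*(6 - E) - 310112) = 1/((-25*(15 + 1))*(6 - 1*(-14/3)) - 310112) = 1/((-25*16)*(6 + 14/3) - 310112) = 1/(-400*32/3 - 310112) = 1/(-12800/3 - 310112) = 1/(-943136/3) = -3/943136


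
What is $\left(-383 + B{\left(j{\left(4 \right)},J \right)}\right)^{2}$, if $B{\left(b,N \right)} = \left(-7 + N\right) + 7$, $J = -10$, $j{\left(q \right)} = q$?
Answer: $154449$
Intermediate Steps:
$B{\left(b,N \right)} = N$
$\left(-383 + B{\left(j{\left(4 \right)},J \right)}\right)^{2} = \left(-383 - 10\right)^{2} = \left(-393\right)^{2} = 154449$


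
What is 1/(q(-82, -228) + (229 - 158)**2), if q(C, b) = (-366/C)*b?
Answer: 41/164957 ≈ 0.00024855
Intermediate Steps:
q(C, b) = -366*b/C
1/(q(-82, -228) + (229 - 158)**2) = 1/(-366*(-228)/(-82) + (229 - 158)**2) = 1/(-366*(-228)*(-1/82) + 71**2) = 1/(-41724/41 + 5041) = 1/(164957/41) = 41/164957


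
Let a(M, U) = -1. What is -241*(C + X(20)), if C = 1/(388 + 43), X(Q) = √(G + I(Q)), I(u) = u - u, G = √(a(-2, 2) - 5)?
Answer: -241/431 - 241*6^(¼)*√I ≈ -267.27 - 266.71*I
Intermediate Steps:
G = I*√6 (G = √(-1 - 5) = √(-6) = I*√6 ≈ 2.4495*I)
I(u) = 0
X(Q) = 6^(¼)*√I (X(Q) = √(I*√6 + 0) = √(I*√6) = 6^(¼)*√I)
C = 1/431 ≈ 0.0023202
-241*(C + X(20)) = -241*(1/431 + 6^(¼)*√I) = -241/431 - 241*6^(¼)*√I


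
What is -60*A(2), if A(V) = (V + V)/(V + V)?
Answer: -60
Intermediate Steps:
A(V) = 1 (A(V) = (2*V)/((2*V)) = (2*V)*(1/(2*V)) = 1)
-60*A(2) = -60*1 = -60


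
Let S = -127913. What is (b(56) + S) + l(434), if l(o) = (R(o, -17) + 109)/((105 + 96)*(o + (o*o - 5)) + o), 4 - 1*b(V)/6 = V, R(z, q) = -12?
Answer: -4865653931178/37946219 ≈ -1.2823e+5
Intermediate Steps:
b(V) = 24 - 6*V
l(o) = 97/(-1005 + 201*o**2 + 202*o) (l(o) = (-12 + 109)/((105 + 96)*(o + (o*o - 5)) + o) = 97/(201*(o + (o**2 - 5)) + o) = 97/(201*(o + (-5 + o**2)) + o) = 97/(201*(-5 + o + o**2) + o) = 97/((-1005 + 201*o + 201*o**2) + o) = 97/(-1005 + 201*o**2 + 202*o))
(b(56) + S) + l(434) = ((24 - 6*56) - 127913) + 97/(-1005 + 201*434**2 + 202*434) = ((24 - 336) - 127913) + 97/(-1005 + 201*188356 + 87668) = (-312 - 127913) + 97/(-1005 + 37859556 + 87668) = -128225 + 97/37946219 = -4865653931178/37946219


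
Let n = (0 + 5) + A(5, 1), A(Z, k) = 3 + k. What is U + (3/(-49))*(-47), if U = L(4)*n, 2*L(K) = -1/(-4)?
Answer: 1569/392 ≈ 4.0025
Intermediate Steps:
L(K) = ⅛ (L(K) = (-1/(-4))/2 = (-1*(-¼))/2 = (½)*(¼) = ⅛)
n = 9 (n = (0 + 5) + (3 + 1) = 5 + 4 = 9)
U = 9/8 (U = (⅛)*9 = 9/8 ≈ 1.1250)
U + (3/(-49))*(-47) = 9/8 + (3/(-49))*(-47) = 9/8 + (3*(-1/49))*(-47) = 9/8 - 3/49*(-47) = 9/8 + 141/49 = 1569/392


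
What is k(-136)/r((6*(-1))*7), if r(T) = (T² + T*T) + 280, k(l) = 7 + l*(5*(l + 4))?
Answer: 89767/3808 ≈ 23.573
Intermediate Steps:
k(l) = 7 + l*(20 + 5*l) (k(l) = 7 + l*(5*(4 + l)) = 7 + l*(20 + 5*l))
r(T) = 280 + 2*T² (r(T) = (T² + T²) + 280 = 2*T² + 280 = 280 + 2*T²)
k(-136)/r((6*(-1))*7) = (7 + 5*(-136)² + 20*(-136))/(280 + 2*((6*(-1))*7)²) = (7 + 5*18496 - 2720)/(280 + 2*(-6*7)²) = (7 + 92480 - 2720)/(280 + 2*(-42)²) = 89767/(280 + 2*1764) = 89767/(280 + 3528) = 89767/3808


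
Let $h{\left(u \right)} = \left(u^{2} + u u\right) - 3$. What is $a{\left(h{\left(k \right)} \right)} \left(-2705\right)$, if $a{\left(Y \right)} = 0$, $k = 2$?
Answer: $0$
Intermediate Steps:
$h{\left(u \right)} = -3 + 2 u^{2}$ ($h{\left(u \right)} = \left(u^{2} + u^{2}\right) - 3 = 2 u^{2} - 3 = -3 + 2 u^{2}$)
$a{\left(h{\left(k \right)} \right)} \left(-2705\right) = 0 \left(-2705\right) = 0$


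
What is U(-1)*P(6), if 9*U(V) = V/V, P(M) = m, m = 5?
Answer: 5/9 ≈ 0.55556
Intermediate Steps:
P(M) = 5
U(V) = ⅑ (U(V) = (V/V)/9 = (⅑)*1 = ⅑)
U(-1)*P(6) = (⅑)*5 = 5/9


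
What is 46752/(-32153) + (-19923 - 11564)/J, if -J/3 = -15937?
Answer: -3247661383/1537267083 ≈ -2.1126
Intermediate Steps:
J = 47811 (J = -3*(-15937) = 47811)
46752/(-32153) + (-19923 - 11564)/J = 46752/(-32153) + (-19923 - 11564)/47811 = 46752*(-1/32153) - 31487*1/47811 = -46752/32153 - 31487/47811 = -3247661383/1537267083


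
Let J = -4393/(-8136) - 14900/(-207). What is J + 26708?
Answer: 5011385263/187128 ≈ 26781.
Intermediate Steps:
J = 13570639/187128 (J = -4393*(-1/8136) - 14900*(-1/207) = 4393/8136 + 14900/207 = 13570639/187128 ≈ 72.521)
J + 26708 = 13570639/187128 + 26708 = 5011385263/187128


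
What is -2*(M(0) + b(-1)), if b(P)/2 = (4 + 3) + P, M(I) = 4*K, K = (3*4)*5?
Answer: -504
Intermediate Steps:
K = 60 (K = 12*5 = 60)
M(I) = 240 (M(I) = 4*60 = 240)
b(P) = 14 + 2*P (b(P) = 2*((4 + 3) + P) = 2*(7 + P) = 14 + 2*P)
-2*(M(0) + b(-1)) = -2*(240 + (14 + 2*(-1))) = -2*(240 + (14 - 2)) = -2*(240 + 12) = -2*252 = -504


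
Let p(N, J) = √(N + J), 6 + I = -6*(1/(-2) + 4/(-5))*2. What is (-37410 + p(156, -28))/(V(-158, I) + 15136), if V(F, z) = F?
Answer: -18705/7489 + 4*√2/7489 ≈ -2.4969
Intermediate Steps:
I = 48/5 (I = -6 - 6*(1/(-2) + 4/(-5))*2 = -6 - 6*(1*(-½) + 4*(-⅕))*2 = -6 - 6*(-½ - ⅘)*2 = -6 - 6*(-13/10)*2 = -6 + (39/5)*2 = -6 + 78/5 = 48/5 ≈ 9.6000)
p(N, J) = √(J + N)
(-37410 + p(156, -28))/(V(-158, I) + 15136) = (-37410 + √(-28 + 156))/(-158 + 15136) = (-37410 + √128)/14978 = (-37410 + 8*√2)*(1/14978) = -18705/7489 + 4*√2/7489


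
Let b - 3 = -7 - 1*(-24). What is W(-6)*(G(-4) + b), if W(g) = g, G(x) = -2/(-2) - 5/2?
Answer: -111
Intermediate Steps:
G(x) = -3/2 (G(x) = -2*(-½) - 5*½ = 1 - 5/2 = -3/2)
b = 20 (b = 3 + (-7 - 1*(-24)) = 3 + (-7 + 24) = 3 + 17 = 20)
W(-6)*(G(-4) + b) = -6*(-3/2 + 20) = -6*37/2 = -111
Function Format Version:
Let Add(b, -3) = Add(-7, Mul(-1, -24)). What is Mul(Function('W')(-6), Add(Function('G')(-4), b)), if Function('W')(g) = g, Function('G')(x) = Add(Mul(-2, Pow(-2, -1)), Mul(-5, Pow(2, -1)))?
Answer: -111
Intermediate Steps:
Function('G')(x) = Rational(-3, 2) (Function('G')(x) = Add(Mul(-2, Rational(-1, 2)), Mul(-5, Rational(1, 2))) = Add(1, Rational(-5, 2)) = Rational(-3, 2))
b = 20 (b = Add(3, Add(-7, Mul(-1, -24))) = Add(3, Add(-7, 24)) = Add(3, 17) = 20)
Mul(Function('W')(-6), Add(Function('G')(-4), b)) = Mul(-6, Add(Rational(-3, 2), 20)) = Mul(-6, Rational(37, 2)) = -111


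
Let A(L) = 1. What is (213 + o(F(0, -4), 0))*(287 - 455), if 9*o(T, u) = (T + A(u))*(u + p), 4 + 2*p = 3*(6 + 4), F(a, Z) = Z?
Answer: -35056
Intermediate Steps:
p = 13 (p = -2 + (3*(6 + 4))/2 = -2 + (3*10)/2 = -2 + (½)*30 = -2 + 15 = 13)
o(T, u) = (1 + T)*(13 + u)/9 (o(T, u) = ((T + 1)*(u + 13))/9 = ((1 + T)*(13 + u))/9 = (1 + T)*(13 + u)/9)
(213 + o(F(0, -4), 0))*(287 - 455) = (213 + (13/9 + (⅑)*0 + (13/9)*(-4) + (⅑)*(-4)*0))*(287 - 455) = (213 + (13/9 + 0 - 52/9 + 0))*(-168) = (213 - 13/3)*(-168) = (626/3)*(-168) = -35056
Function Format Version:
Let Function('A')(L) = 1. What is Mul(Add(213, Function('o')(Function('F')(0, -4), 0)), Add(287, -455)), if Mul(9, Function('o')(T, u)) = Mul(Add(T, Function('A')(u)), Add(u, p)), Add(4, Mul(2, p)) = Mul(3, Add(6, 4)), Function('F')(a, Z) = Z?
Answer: -35056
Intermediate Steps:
p = 13 (p = Add(-2, Mul(Rational(1, 2), Mul(3, Add(6, 4)))) = Add(-2, Mul(Rational(1, 2), Mul(3, 10))) = Add(-2, Mul(Rational(1, 2), 30)) = Add(-2, 15) = 13)
Function('o')(T, u) = Mul(Rational(1, 9), Add(1, T), Add(13, u)) (Function('o')(T, u) = Mul(Rational(1, 9), Mul(Add(T, 1), Add(u, 13))) = Mul(Rational(1, 9), Mul(Add(1, T), Add(13, u))) = Mul(Rational(1, 9), Add(1, T), Add(13, u)))
Mul(Add(213, Function('o')(Function('F')(0, -4), 0)), Add(287, -455)) = Mul(Add(213, Add(Rational(13, 9), Mul(Rational(1, 9), 0), Mul(Rational(13, 9), -4), Mul(Rational(1, 9), -4, 0))), Add(287, -455)) = Mul(Add(213, Add(Rational(13, 9), 0, Rational(-52, 9), 0)), -168) = Mul(Add(213, Rational(-13, 3)), -168) = Mul(Rational(626, 3), -168) = -35056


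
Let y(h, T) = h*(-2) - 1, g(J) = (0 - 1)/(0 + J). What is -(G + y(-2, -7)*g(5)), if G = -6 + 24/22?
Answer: 303/55 ≈ 5.5091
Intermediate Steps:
g(J) = -1/J
y(h, T) = -1 - 2*h (y(h, T) = -2*h - 1 = -1 - 2*h)
G = -54/11 (G = -6 + 24*(1/22) = -6 + 12/11 = -54/11 ≈ -4.9091)
-(G + y(-2, -7)*g(5)) = -(-54/11 + (-1 - 2*(-2))*(-1/5)) = -(-54/11 + (-1 + 4)*(-1*1/5)) = -(-54/11 + 3*(-1/5)) = -(-54/11 - 3/5) = -1*(-303/55) = 303/55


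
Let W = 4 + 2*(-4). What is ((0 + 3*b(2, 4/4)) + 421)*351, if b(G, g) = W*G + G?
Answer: 141453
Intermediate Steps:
W = -4 (W = 4 - 8 = -4)
b(G, g) = -3*G (b(G, g) = -4*G + G = -3*G)
((0 + 3*b(2, 4/4)) + 421)*351 = ((0 + 3*(-3*2)) + 421)*351 = ((0 + 3*(-6)) + 421)*351 = ((0 - 18) + 421)*351 = (-18 + 421)*351 = 403*351 = 141453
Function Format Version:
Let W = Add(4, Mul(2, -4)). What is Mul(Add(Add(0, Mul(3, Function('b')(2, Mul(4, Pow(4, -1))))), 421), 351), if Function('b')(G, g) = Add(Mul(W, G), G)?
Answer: 141453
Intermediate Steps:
W = -4 (W = Add(4, -8) = -4)
Function('b')(G, g) = Mul(-3, G) (Function('b')(G, g) = Add(Mul(-4, G), G) = Mul(-3, G))
Mul(Add(Add(0, Mul(3, Function('b')(2, Mul(4, Pow(4, -1))))), 421), 351) = Mul(Add(Add(0, Mul(3, Mul(-3, 2))), 421), 351) = Mul(Add(Add(0, Mul(3, -6)), 421), 351) = Mul(Add(Add(0, -18), 421), 351) = Mul(Add(-18, 421), 351) = Mul(403, 351) = 141453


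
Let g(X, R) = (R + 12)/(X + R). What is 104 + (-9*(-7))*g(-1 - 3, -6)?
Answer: 331/5 ≈ 66.200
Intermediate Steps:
g(X, R) = (12 + R)/(R + X)
104 + (-9*(-7))*g(-1 - 3, -6) = 104 + (-9*(-7))*((12 - 6)/(-6 + (-1 - 3))) = 104 + 63*(6/(-6 - 4)) = 104 + 63*(6/(-10)) = 104 + 63*(-1/10*6) = 104 + 63*(-3/5) = 104 - 189/5 = 331/5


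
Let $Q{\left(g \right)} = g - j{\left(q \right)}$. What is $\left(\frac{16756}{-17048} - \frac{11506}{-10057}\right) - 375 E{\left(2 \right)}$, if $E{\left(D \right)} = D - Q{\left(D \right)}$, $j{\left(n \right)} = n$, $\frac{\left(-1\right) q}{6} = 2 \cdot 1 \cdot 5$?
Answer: $\frac{964422924799}{42862934} \approx 22500.0$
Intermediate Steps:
$q = -60$ ($q = - 6 \cdot 2 \cdot 1 \cdot 5 = - 6 \cdot 2 \cdot 5 = \left(-6\right) 10 = -60$)
$Q{\left(g \right)} = 60 + g$ ($Q{\left(g \right)} = g - -60 = g + 60 = 60 + g$)
$E{\left(D \right)} = -60$ ($E{\left(D \right)} = D - \left(60 + D\right) = -60$)
$\left(\frac{16756}{-17048} - \frac{11506}{-10057}\right) - 375 E{\left(2 \right)} = \left(\frac{16756}{-17048} - \frac{11506}{-10057}\right) - -22500 = \left(16756 \left(- \frac{1}{17048}\right) - - \frac{11506}{10057}\right) + 22500 = \left(- \frac{4189}{4262} + \frac{11506}{10057}\right) + 22500 = \frac{6909799}{42862934} + 22500 = \frac{964422924799}{42862934}$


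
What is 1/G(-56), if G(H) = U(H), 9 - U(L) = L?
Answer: 1/65 ≈ 0.015385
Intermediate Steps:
U(L) = 9 - L
G(H) = 9 - H
1/G(-56) = 1/(9 - 1*(-56)) = 1/(9 + 56) = 1/65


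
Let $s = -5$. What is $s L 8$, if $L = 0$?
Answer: $0$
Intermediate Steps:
$s L 8 = \left(-5\right) 0 \cdot 8 = 0 \cdot 8 = 0$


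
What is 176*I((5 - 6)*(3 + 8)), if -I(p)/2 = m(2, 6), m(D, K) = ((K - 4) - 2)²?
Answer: 0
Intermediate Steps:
m(D, K) = (-6 + K)² (m(D, K) = ((-4 + K) - 2)² = (-6 + K)²)
I(p) = 0 (I(p) = -2*(-6 + 6)² = -2*0² = -2*0 = 0)
176*I((5 - 6)*(3 + 8)) = 176*0 = 0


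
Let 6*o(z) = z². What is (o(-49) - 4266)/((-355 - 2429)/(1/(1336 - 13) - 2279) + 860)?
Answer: -17483903905/3895024488 ≈ -4.4888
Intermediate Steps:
o(z) = z²/6
(o(-49) - 4266)/((-355 - 2429)/(1/(1336 - 13) - 2279) + 860) = ((⅙)*(-49)² - 4266)/((-355 - 2429)/(1/(1336 - 13) - 2279) + 860) = ((⅙)*2401 - 4266)/(-2784/(1/1323 - 2279) + 860) = (2401/6 - 4266)/(-2784/(1/1323 - 2279) + 860) = -23195/(6*(-2784/(-3015116/1323) + 860)) = -23195/(6*(-2784*(-1323/3015116) + 860)) = -23195/(6*(920808/753779 + 860)) = -23195/(6*649170748/753779) = -23195/6*753779/649170748 = -17483903905/3895024488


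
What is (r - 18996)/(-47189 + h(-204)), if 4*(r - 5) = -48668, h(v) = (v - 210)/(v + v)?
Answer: 2118744/3208783 ≈ 0.66030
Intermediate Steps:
h(v) = (-210 + v)/(2*v) (h(v) = (-210 + v)/((2*v)) = (-210 + v)*(1/(2*v)) = (-210 + v)/(2*v))
r = -12162 (r = 5 + (¼)*(-48668) = 5 - 12167 = -12162)
(r - 18996)/(-47189 + h(-204)) = (-12162 - 18996)/(-47189 + (½)*(-210 - 204)/(-204)) = -31158/(-47189 + (½)*(-1/204)*(-414)) = -31158/(-47189 + 69/68) = -31158/(-3208783/68) = -31158*(-68/3208783) = 2118744/3208783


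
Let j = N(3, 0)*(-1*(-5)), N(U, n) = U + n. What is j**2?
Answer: 225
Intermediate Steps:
j = 15 (j = (3 + 0)*(-1*(-5)) = 3*5 = 15)
j**2 = 15**2 = 225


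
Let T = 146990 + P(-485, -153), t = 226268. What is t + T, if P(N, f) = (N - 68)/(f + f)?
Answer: 114217501/306 ≈ 3.7326e+5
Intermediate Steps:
P(N, f) = (-68 + N)/(2*f) (P(N, f) = (-68 + N)/((2*f)) = (-68 + N)*(1/(2*f)) = (-68 + N)/(2*f))
T = 44979493/306 (T = 146990 + (1/2)*(-68 - 485)/(-153) = 146990 + (1/2)*(-1/153)*(-553) = 146990 + 553/306 = 44979493/306 ≈ 1.4699e+5)
t + T = 226268 + 44979493/306 = 114217501/306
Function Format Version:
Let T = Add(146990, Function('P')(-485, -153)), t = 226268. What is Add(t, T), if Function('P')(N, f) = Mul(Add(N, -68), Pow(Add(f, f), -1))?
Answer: Rational(114217501, 306) ≈ 3.7326e+5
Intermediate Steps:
Function('P')(N, f) = Mul(Rational(1, 2), Pow(f, -1), Add(-68, N)) (Function('P')(N, f) = Mul(Add(-68, N), Pow(Mul(2, f), -1)) = Mul(Add(-68, N), Mul(Rational(1, 2), Pow(f, -1))) = Mul(Rational(1, 2), Pow(f, -1), Add(-68, N)))
T = Rational(44979493, 306) (T = Add(146990, Mul(Rational(1, 2), Pow(-153, -1), Add(-68, -485))) = Add(146990, Mul(Rational(1, 2), Rational(-1, 153), -553)) = Add(146990, Rational(553, 306)) = Rational(44979493, 306) ≈ 1.4699e+5)
Add(t, T) = Add(226268, Rational(44979493, 306)) = Rational(114217501, 306)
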